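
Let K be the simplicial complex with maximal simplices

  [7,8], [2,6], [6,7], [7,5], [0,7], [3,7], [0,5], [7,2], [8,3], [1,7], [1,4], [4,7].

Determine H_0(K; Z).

H_0 ≅ Z.

Take the total order 0 < 1 < 2 < 3 < 4 < 5 < 6 < 7 < 8 on the vertex set. Then K (dimension 1) consists of the simplices:

  0-simplices (9): [0], [1], [2], [3], [4], [5], [6], [7], [8]
  1-simplices (12): [0,5], [0,7], [1,4], [1,7], [2,6], [2,7], [3,7], [3,8], [4,7], [5,7], [6,7], [7,8]

so the chain groups are C_0 ≅ Z^9, C_1 ≅ Z^12.

Boundary ∂_1: C_1 → C_0 maps an edge to its endpoints' difference, ∂[p,q] = q − p. For instance
  ∂[0,7] = [7] − [0].
As a 9×12 matrix over Z this has rank 8, with invariant factors (1,1,1,1,1,1,1,1).

Reading off H_k = ker ∂_k / im ∂_{k+1}:

  H_0: rank C_0 − rank ∂_1 = 9 − 8 = 1, and the invariant factors of ∂_1 are all 1, so H_0 ≅ Z.

(K is a triangulation of a wedge of 4 circles.)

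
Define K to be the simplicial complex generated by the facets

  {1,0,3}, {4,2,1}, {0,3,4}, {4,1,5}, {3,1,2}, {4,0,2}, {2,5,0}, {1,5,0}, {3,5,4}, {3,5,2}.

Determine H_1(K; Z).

H_1 ≅ Z/2Z.

Order the vertices as 0 < 1 < 2 < 3 < 4 < 5. Listing each simplex with vertices in this order, K has dimension 2 with simplices:

  0-simplices (6): [0], [1], [2], [3], [4], [5]
  1-simplices (15): [0,1], [0,2], [0,3], [0,4], [0,5], [1,2], [1,3], [1,4], [1,5], [2,3], [2,4], [2,5], [3,4], [3,5], [4,5]
  2-simplices (10): [0,1,3], [0,1,5], [0,2,4], [0,2,5], [0,3,4], [1,2,3], [1,2,4], [1,4,5], [2,3,5], [3,4,5]

so the chain groups are C_0 ≅ Z^6, C_1 ≅ Z^15, C_2 ≅ Z^10.

The boundary map ∂_1: C_1 → C_0 is given by ∂[p,q] = [q] − [p]. For instance
  ∂[2,4] = [4] − [2].
The resulting 6×15 matrix has rank 5, and its Smith normal form has invariant factors (1,1,1,1,1).

The boundary map ∂_2: C_2 → C_1 acts by ∂[p,q,r] = [q,r] − [p,r] + [p,q]. For instance
  ∂[0,1,5] = [1,5] − [0,5] + [0,1],
  ∂[1,2,3] = [2,3] − [1,3] + [1,2].
The resulting 15×10 matrix has rank 10, and its Smith normal form has invariant factors (1,1,1,1,1,1,1,1,1,2).

Now H_k = ker ∂_k / im ∂_{k+1}, so:

  H_1: rank ker ∂_1 − rank ∂_2 = (15 − 5) − 10 = 0, and ∂_2 has invariant factor 2 > 1, so H_1 = Z/2Z.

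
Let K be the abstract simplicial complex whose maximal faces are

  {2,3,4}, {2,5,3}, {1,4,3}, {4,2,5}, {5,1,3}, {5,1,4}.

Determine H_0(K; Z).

H_0 = Z.

Take the total order 1 < 2 < 3 < 4 < 5 on the vertex set. Then K (dimension 2) consists of the simplices:

  0-simplices (5): [1], [2], [3], [4], [5]
  1-simplices (9): [1,3], [1,4], [1,5], [2,3], [2,4], [2,5], [3,4], [3,5], [4,5]
  2-simplices (6): [1,3,4], [1,3,5], [1,4,5], [2,3,4], [2,3,5], [2,4,5]

so the chain groups are C_0 ≅ Z^5, C_1 ≅ Z^9, C_2 ≅ Z^6.

∂_1: C_1 → C_0 sends each edge [p,q] (with p < q) to q − p.
The resulting 5×9 matrix has rank 4, and its Smith normal form has invariant factors (1,1,1,1).

Boundary ∂_2: C_2 → C_1 maps a triangle to the signed sum of its edges. For instance
  ∂[1,4,5] = [4,5] − [1,5] + [1,4],
  ∂[2,3,5] = [3,5] − [2,5] + [2,3].
This gives a 9×6 integer matrix of rank 5; reducing to Smith normal form yields diagonal entries (1,1,1,1,1).

Reading off H_k = ker ∂_k / im ∂_{k+1}:

  H_0: rank C_0 − rank ∂_1 = 5 − 4 = 1, and the invariant factors of ∂_1 are all 1, so H_0 ≅ Z.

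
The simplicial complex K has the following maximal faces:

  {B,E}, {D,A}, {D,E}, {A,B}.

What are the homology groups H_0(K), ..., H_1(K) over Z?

H_0 = Z,  H_1 = Z.

Fix the vertex order A < B < D < E and write every simplex with vertices in increasing order. Then dim K = 1 and the simplices of K are:

  0-simplices (4): A, B, D, E
  1-simplices (4): AB, AD, BE, DE

giving chain groups C_0 ≅ Z^4, C_1 ≅ Z^4.

∂_1: C_1 → C_0 is given by ∂[p,q] = [q] − [p]. For instance
  ∂DE = E − D.
As a 4×4 matrix over Z this has rank 3, with invariant factors (1,1,1).

Now H_k = ker ∂_k / im ∂_{k+1}, so:

  H_0: rank C_0 − rank ∂_1 = 4 − 3 = 1, and the invariant factors of ∂_1 are all 1, so H_0 ≅ Z.
  H_1: rank ker ∂_1 − rank ∂_2 = (4 − 3) − 0 = 1, and there is no ∂_2, so H_1 ≅ Z.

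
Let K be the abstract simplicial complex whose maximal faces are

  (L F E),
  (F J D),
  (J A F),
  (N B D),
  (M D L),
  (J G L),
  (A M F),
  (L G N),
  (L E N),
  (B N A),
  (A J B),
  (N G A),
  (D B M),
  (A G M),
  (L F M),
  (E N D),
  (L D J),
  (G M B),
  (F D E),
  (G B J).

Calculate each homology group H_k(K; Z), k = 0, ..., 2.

We work with the vertex ordering A < B < D < E < F < G < J < L < M < N. The simplices of K, each written with vertices in increasing order, are:

  0-simplices (10): A, B, D, E, F, G, J, L, M, N
  1-simplices (30): AB, AF, AG, AJ, AM, AN, BD, BG, BJ, BM, BN, DE, DF, DJ, DL, DM, DN, EF, EL, EN, FJ, FL, FM, GJ, GL, GM, GN, JL, LM, LN
  2-simplices (20): ABJ, ABN, AFJ, AFM, AGM, AGN, BDM, BDN, BGJ, BGM, DEF, DEN, DFJ, DJL, DLM, EFL, ELN, FLM, GJL, GLN

Hence C_0 ≅ Z^10, C_1 ≅ Z^30, C_2 ≅ Z^20.

Boundary ∂_1: C_1 → C_0 sends each edge [p,q] (with p < q) to q − p. For instance
  ∂DF = F − D.
This gives a 10×30 integer matrix of rank 9; reducing to Smith normal form yields diagonal entries (1,1,1,1,1,1,1,1,1).

The boundary map ∂_2: C_2 → C_1 maps a triangle to the signed sum of its edges. For instance
  ∂DEF = EF − DF + DE,
  ∂EFL = FL − EL + EF.
This gives a 30×20 integer matrix of rank 20; reducing to Smith normal form yields diagonal entries (1,1,1,1,1,1,1,1,1,1,1,1,1,1,1,1,1,1,1,2).

Computing H_k = (kernel of ∂_k) / (image of ∂_{k+1}):

  H_0: rank C_0 − rank ∂_1 = 10 − 9 = 1, and the invariant factors of ∂_1 are all 1, so H_0 = Z.
  H_1: rank ker ∂_1 − rank ∂_2 = (30 − 9) − 20 = 1, and ∂_2 has invariant factor 2 > 1, so H_1 = Z ⊕ Z/2Z.
  H_2: rank ker ∂_2 − rank ∂_3 = (20 − 20) − 0 = 0, and there is no ∂_3, so H_2 = 0.

(K is a triangulation of the Klein bottle.)

H_0 = Z,  H_1 = Z ⊕ Z/2Z,  H_2 = 0.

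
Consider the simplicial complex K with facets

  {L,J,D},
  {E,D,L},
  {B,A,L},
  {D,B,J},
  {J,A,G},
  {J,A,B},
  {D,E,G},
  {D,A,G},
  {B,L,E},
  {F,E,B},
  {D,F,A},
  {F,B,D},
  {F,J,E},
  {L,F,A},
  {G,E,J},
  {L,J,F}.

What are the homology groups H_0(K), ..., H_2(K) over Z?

Order the vertices as A < B < D < E < F < G < J < L. Listing each simplex with vertices in this order, K has dimension 2 with simplices:

  0-simplices (8): A, B, D, E, F, G, J, L
  1-simplices (24): AB, AD, AF, AG, AJ, AL, BD, BE, BF, BJ, BL, DE, DF, DG, DJ, DL, EF, EG, EJ, EL, FJ, FL, GJ, JL
  2-simplices (16): ABJ, ABL, ADF, ADG, AFL, AGJ, BDF, BDJ, BEF, BEL, DEG, DEL, DJL, EFJ, EGJ, FJL

Hence C_0 ≅ Z^8, C_1 ≅ Z^24, C_2 ≅ Z^16.

Boundary ∂_1: C_1 → C_0 maps an edge to its endpoints' difference, ∂[p,q] = q − p. For instance
  ∂DE = E − D.
As a 8×24 matrix over Z this has rank 7, with invariant factors (1,1,1,1,1,1,1).

∂_2: C_2 → C_1 maps a triangle to the signed sum of its edges. For instance
  ∂ADF = DF − AF + AD,
  ∂DJL = JL − DL + DJ.
This gives a 24×16 integer matrix of rank 15; reducing to Smith normal form yields diagonal entries (1,1,1,1,1,1,1,1,1,1,1,1,1,1,1).

Reading off H_k = ker ∂_k / im ∂_{k+1}:

  H_0: rank C_0 − rank ∂_1 = 8 − 7 = 1, and the invariant factors of ∂_1 are all 1, so H_0 = Z.
  H_1: rank ker ∂_1 − rank ∂_2 = (24 − 7) − 15 = 2, and the invariant factors of ∂_2 are all 1, so H_1 = Z^2.
  H_2: rank ker ∂_2 − rank ∂_3 = (16 − 15) − 0 = 1, and there is no ∂_3, so H_2 = Z.

As a check, the Euler characteristic is 8 − 24 + 16 = 0, which agrees with 1 − 2 + 1 = 0.
(K is a triangulation of the torus T^2.)

H_0 = Z,  H_1 = Z^2,  H_2 = Z.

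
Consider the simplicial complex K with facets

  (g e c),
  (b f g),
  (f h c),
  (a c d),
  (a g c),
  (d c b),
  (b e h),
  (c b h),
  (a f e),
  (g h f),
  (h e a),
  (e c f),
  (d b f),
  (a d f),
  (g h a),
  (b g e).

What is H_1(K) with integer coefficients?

Fix the vertex order a < b < c < d < e < f < g < h and write every simplex with vertices in increasing order. Then dim K = 2 and the simplices of K are:

  0-simplices (8): a, b, c, d, e, f, g, h
  1-simplices (24): ac, ad, ae, af, ag, ah, bc, bd, be, bf, bg, bh, cd, ce, cf, cg, ch, df, ef, eg, eh, fg, fh, gh
  2-simplices (16): acd, acg, adf, aef, aeh, agh, bcd, bch, bdf, beg, beh, bfg, cef, ceg, cfh, fgh

giving chain groups C_0 ≅ Z^8, C_1 ≅ Z^24, C_2 ≅ Z^16.

∂_1: C_1 → C_0 is given by ∂[p,q] = [q] − [p]. For instance
  ∂cf = f − c.
The resulting 8×24 matrix has rank 7, and its Smith normal form has invariant factors (1,1,1,1,1,1,1).

The boundary map ∂_2: C_2 → C_1 sends each 2-simplex [p,q,r] to [q,r] − [p,r] + [p,q]. For instance
  ∂aef = ef − af + ae,
  ∂beh = eh − bh + be.
This gives a 24×16 integer matrix of rank 15; reducing to Smith normal form yields diagonal entries (1,1,1,1,1,1,1,1,1,1,1,1,1,1,1).

Now H_k = ker ∂_k / im ∂_{k+1}, so:

  H_1: rank ker ∂_1 − rank ∂_2 = (24 − 7) − 15 = 2, and the invariant factors of ∂_2 are all 1, so H_1 ≅ Z^2.

H_1 ≅ Z^2.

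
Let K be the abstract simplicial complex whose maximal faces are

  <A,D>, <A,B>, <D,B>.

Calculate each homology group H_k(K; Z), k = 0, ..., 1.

H_0 = Z,  H_1 = Z.

Take the total order A < B < D on the vertex set. Then K (dimension 1) consists of the simplices:

  0-simplices (3): A, B, D
  1-simplices (3): AB, AD, BD

Hence C_0 ≅ Z^3, C_1 ≅ Z^3.

Boundary ∂_1: C_1 → C_0 is given by ∂[p,q] = [q] − [p]. For instance
  ∂AD = D − A.
As a 3×3 matrix over Z this has rank 2, with invariant factors (1,1).

Computing H_k = (kernel of ∂_k) / (image of ∂_{k+1}):

  H_0: rank C_0 − rank ∂_1 = 3 − 2 = 1, and the invariant factors of ∂_1 are all 1, so H_0 = Z.
  H_1: rank ker ∂_1 − rank ∂_2 = (3 − 2) − 0 = 1, and there is no ∂_2, so H_1 = Z.

As a check, the Euler characteristic is 3 − 3 = 0, which agrees with 1 − 1 = 0.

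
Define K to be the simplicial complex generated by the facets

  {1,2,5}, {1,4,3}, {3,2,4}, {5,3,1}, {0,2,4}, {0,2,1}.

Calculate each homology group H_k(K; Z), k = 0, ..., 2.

H_0 = Z,  H_1 = Z,  H_2 = 0.

Order the vertices as 0 < 1 < 2 < 3 < 4 < 5. Listing each simplex with vertices in this order, K has dimension 2 with simplices:

  0-simplices (6): [0], [1], [2], [3], [4], [5]
  1-simplices (12): [0,1], [0,2], [0,4], [1,2], [1,3], [1,4], [1,5], [2,3], [2,4], [2,5], [3,4], [3,5]
  2-simplices (6): [0,1,2], [0,2,4], [1,2,5], [1,3,4], [1,3,5], [2,3,4]

Hence C_0 ≅ Z^6, C_1 ≅ Z^12, C_2 ≅ Z^6.

∂_1: C_1 → C_0 is given by ∂[p,q] = [q] − [p]. For instance
  ∂[0,1] = [1] − [0].
The resulting 6×12 matrix has rank 5, and its Smith normal form has invariant factors (1,1,1,1,1).

The boundary map ∂_2: C_2 → C_1 sends each 2-simplex [p,q,r] to [q,r] − [p,r] + [p,q]. For instance
  ∂[0,2,4] = [2,4] − [0,4] + [0,2],
  ∂[1,2,5] = [2,5] − [1,5] + [1,2].
The 12×6 boundary matrix has rank 6 and Smith normal form diag(1,1,1,1,1,1).

Computing H_k = (kernel of ∂_k) / (image of ∂_{k+1}):

  H_0: rank C_0 − rank ∂_1 = 6 − 5 = 1, and the invariant factors of ∂_1 are all 1, so H_0 = Z.
  H_1: rank ker ∂_1 − rank ∂_2 = (12 − 5) − 6 = 1, and the invariant factors of ∂_2 are all 1, so H_1 = Z.
  H_2: rank ker ∂_2 − rank ∂_3 = (6 − 6) − 0 = 0, and there is no ∂_3, so H_2 = 0.

As a check, the Euler characteristic is 6 − 12 + 6 = 0, which agrees with 1 − 1 + 0 = 0.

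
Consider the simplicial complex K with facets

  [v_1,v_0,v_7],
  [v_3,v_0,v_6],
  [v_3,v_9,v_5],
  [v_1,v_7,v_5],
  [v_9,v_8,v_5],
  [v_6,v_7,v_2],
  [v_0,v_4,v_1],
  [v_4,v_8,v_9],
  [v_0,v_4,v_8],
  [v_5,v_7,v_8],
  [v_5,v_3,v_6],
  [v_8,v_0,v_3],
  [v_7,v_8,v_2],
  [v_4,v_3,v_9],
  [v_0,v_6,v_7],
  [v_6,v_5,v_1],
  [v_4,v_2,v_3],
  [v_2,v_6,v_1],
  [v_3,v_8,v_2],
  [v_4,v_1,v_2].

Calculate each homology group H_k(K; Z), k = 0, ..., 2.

H_0 ≅ Z,  H_1 ≅ Z ⊕ Z/2,  H_2 = 0.

We work with the vertex ordering v_0 < v_1 < v_2 < v_3 < v_4 < v_5 < v_6 < v_7 < v_8 < v_9. The simplices of K, each written with vertices in increasing order, are:

  0-simplices (10): [v_0], [v_1], [v_2], [v_3], [v_4], [v_5], [v_6], [v_7], [v_8], [v_9]
  1-simplices (30): (30 of them)
  2-simplices (20): (20 of them)

giving chain groups C_0 ≅ Z^10, C_1 ≅ Z^30, C_2 ≅ Z^20.

The boundary map ∂_1: C_1 → C_0 is given by ∂[p,q] = [q] − [p].
This gives a 10×30 integer matrix of rank 9; reducing to Smith normal form yields diagonal entries (1,1,1,1,1,1,1,1,1).

Boundary ∂_2: C_2 → C_1 maps a triangle to the signed sum of its edges. For instance
  ∂[v_3,v_4,v_9] = [v_4,v_9] − [v_3,v_9] + [v_3,v_4],
  ∂[v_4,v_8,v_9] = [v_8,v_9] − [v_4,v_9] + [v_4,v_8].
The resulting 30×20 matrix has rank 20, and its Smith normal form has invariant factors (1,1,1,1,1,1,1,1,1,1,1,1,1,1,1,1,1,1,1,2).

Reading off H_k = ker ∂_k / im ∂_{k+1}:

  H_0: rank C_0 − rank ∂_1 = 10 − 9 = 1, and the invariant factors of ∂_1 are all 1, so H_0 ≅ Z.
  H_1: rank ker ∂_1 − rank ∂_2 = (30 − 9) − 20 = 1, and ∂_2 has invariant factor 2 > 1, so H_1 ≅ Z ⊕ Z/2.
  H_2: rank ker ∂_2 − rank ∂_3 = (20 − 20) − 0 = 0, and there is no ∂_3, so H_2 ≅ 0.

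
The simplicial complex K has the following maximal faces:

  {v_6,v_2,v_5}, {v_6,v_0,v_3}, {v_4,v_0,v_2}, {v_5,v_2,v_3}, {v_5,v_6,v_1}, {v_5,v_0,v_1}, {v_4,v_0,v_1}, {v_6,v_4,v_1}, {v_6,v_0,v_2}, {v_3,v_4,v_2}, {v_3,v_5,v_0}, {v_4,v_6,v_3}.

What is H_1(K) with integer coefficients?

Fix the vertex order v_0 < v_1 < v_2 < v_3 < v_4 < v_5 < v_6 and write every simplex with vertices in increasing order. Then dim K = 2 and the simplices of K are:

  0-simplices (7): [v_0], [v_1], [v_2], [v_3], [v_4], [v_5], [v_6]
  1-simplices (18): (18 of them)
  2-simplices (12): (12 of them)

so the chain groups are C_0 ≅ Z^7, C_1 ≅ Z^18, C_2 ≅ Z^12.

∂_1: C_1 → C_0 sends each edge [p,q] (with p < q) to q − p. For instance
  ∂[v_0,v_1] = [v_1] − [v_0].
The resulting 7×18 matrix has rank 6, and its Smith normal form has invariant factors (1,1,1,1,1,1).

The boundary map ∂_2: C_2 → C_1 sends each 2-simplex [p,q,r] to [q,r] − [p,r] + [p,q]. For instance
  ∂[v_2,v_5,v_6] = [v_5,v_6] − [v_2,v_6] + [v_2,v_5],
  ∂[v_0,v_1,v_5] = [v_1,v_5] − [v_0,v_5] + [v_0,v_1].
The 18×12 boundary matrix has rank 12 and Smith normal form diag(1,1,1,1,1,1,1,1,1,1,1,2).

Reading off H_k = ker ∂_k / im ∂_{k+1}:

  H_1: rank ker ∂_1 − rank ∂_2 = (18 − 6) − 12 = 0, and ∂_2 has invariant factor 2 > 1, so H_1 ≅ Z/2.

(K is a triangulation of the real projective plane RP^2.)

H_1 = Z/2.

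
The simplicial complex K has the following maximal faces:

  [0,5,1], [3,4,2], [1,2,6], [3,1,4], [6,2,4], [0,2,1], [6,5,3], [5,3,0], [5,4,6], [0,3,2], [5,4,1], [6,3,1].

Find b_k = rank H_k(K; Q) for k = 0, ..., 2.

b_0 = 1, b_1 = 0, b_2 = 0.

Fix the vertex order 0 < 1 < 2 < 3 < 4 < 5 < 6 and write every simplex with vertices in increasing order. Then dim K = 2 and the simplices of K are:

  0-simplices (7): [0], [1], [2], [3], [4], [5], [6]
  1-simplices (18): [0,1], [0,2], [0,3], [0,5], [1,2], [1,3], [1,4], [1,5], [1,6], [2,3], [2,4], [2,6], [3,4], [3,5], [3,6], [4,5], [4,6], [5,6]
  2-simplices (12): [0,1,2], [0,1,5], [0,2,3], [0,3,5], [1,2,6], [1,3,4], [1,3,6], [1,4,5], [2,3,4], [2,4,6], [3,5,6], [4,5,6]

so the chain groups are C_0 ≅ Z^7, C_1 ≅ Z^18, C_2 ≅ Z^12.

∂_1: C_1 → C_0 is given by ∂[p,q] = [q] − [p]. For instance
  ∂[3,6] = [6] − [3].
The resulting 7×18 matrix has rank 6, and its Smith normal form has invariant factors (1,1,1,1,1,1).

Boundary ∂_2: C_2 → C_1 acts by ∂[p,q,r] = [q,r] − [p,r] + [p,q]. For instance
  ∂[0,3,5] = [3,5] − [0,5] + [0,3],
  ∂[1,3,4] = [3,4] − [1,4] + [1,3].
The 18×12 boundary matrix has rank 12 and Smith normal form diag(1,1,1,1,1,1,1,1,1,1,1,2).

From H_k ≅ ker(∂_k) / im(∂_{k+1}) we obtain:

  H_0: rank C_0 − rank ∂_1 = 7 − 6 = 1, and the invariant factors of ∂_1 are all 1, so H_0 ≅ Z.
  H_1: rank ker ∂_1 − rank ∂_2 = (18 − 6) − 12 = 0, and ∂_2 has invariant factor 2 > 1, so H_1 ≅ Z/2Z.
  H_2: rank ker ∂_2 − rank ∂_3 = (12 − 12) − 0 = 0, and there is no ∂_3, so H_2 ≅ 0.

(K is a triangulation of the real projective plane RP^2.)

Hence the Betti numbers are b_0 = 1, b_1 = 0, b_2 = 0.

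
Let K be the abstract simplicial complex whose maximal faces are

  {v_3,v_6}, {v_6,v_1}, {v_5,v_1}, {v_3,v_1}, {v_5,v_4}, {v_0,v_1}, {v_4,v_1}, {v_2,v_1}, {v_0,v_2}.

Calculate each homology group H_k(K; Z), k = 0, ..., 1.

H_0 ≅ Z,  H_1 ≅ Z^3.

We work with the vertex ordering v_0 < v_1 < v_2 < v_3 < v_4 < v_5 < v_6. The simplices of K, each written with vertices in increasing order, are:

  0-simplices (7): [v_0], [v_1], [v_2], [v_3], [v_4], [v_5], [v_6]
  1-simplices (9): [v_0,v_1], [v_0,v_2], [v_1,v_2], [v_1,v_3], [v_1,v_4], [v_1,v_5], [v_1,v_6], [v_3,v_6], [v_4,v_5]

giving chain groups C_0 ≅ Z^7, C_1 ≅ Z^9.

∂_1: C_1 → C_0 maps an edge to its endpoints' difference, ∂[p,q] = q − p. For instance
  ∂[v_1,v_6] = [v_6] − [v_1].
The 7×9 boundary matrix has rank 6 and Smith normal form diag(1,1,1,1,1,1).

Computing H_k = (kernel of ∂_k) / (image of ∂_{k+1}):

  H_0: rank C_0 − rank ∂_1 = 7 − 6 = 1, and the invariant factors of ∂_1 are all 1, so H_0 = Z.
  H_1: rank ker ∂_1 − rank ∂_2 = (9 − 6) − 0 = 3, and there is no ∂_2, so H_1 = Z^3.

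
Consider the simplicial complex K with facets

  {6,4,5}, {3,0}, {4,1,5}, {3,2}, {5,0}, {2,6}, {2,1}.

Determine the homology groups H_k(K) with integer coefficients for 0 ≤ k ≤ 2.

H_0 = Z,  H_1 = Z^2,  H_2 = 0.

K has 7 vertices, 10 edges, 2 triangles.
rank ∂_0 = 0, rank ∂_1 = 6 ⇒ b_0 = 7 − 0 − 6 = 1; all invariant factors of ∂_1 are 1 so no torsion. So H_0 = Z.
rank ∂_1 = 6, rank ∂_2 = 2 ⇒ b_1 = 10 − 6 − 2 = 2; all invariant factors of ∂_2 are 1 so no torsion. So H_1 = Z^2.
rank ∂_2 = 2, rank ∂_3 = 0 ⇒ b_2 = 2 − 2 − 0 = 0. So H_2 = 0.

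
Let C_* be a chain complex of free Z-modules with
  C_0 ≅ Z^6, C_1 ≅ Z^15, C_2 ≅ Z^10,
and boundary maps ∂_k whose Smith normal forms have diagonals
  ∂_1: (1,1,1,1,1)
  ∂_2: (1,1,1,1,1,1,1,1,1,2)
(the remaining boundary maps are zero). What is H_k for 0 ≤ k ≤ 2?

H_0 ≅ Z,  H_1 ≅ Z/2Z,  H_2 = 0.

H_0: b_0 = 6 − 0 − 5 = 1; torsion from ∂_1 factors > 1: none. So H_0 ≅ Z.
H_1: b_1 = 15 − 5 − 10 = 0; torsion from ∂_2 factors > 1: [2]. So H_1 ≅ Z/2Z.
H_2: b_2 = 10 − 10 − 0 = 0; torsion from ∂_3 factors > 1: none. So H_2 ≅ 0.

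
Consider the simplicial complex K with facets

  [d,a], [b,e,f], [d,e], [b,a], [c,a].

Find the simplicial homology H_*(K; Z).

Fix the vertex order a < b < c < d < e < f and write every simplex with vertices in increasing order. Then dim K = 2 and the simplices of K are:

  0-simplices (6): a, b, c, d, e, f
  1-simplices (7): ab, ac, ad, be, bf, de, ef
  2-simplices (1): bef

so the chain groups are C_0 ≅ Z^6, C_1 ≅ Z^7, C_2 ≅ Z^1.

∂_1: C_1 → C_0 is given by ∂[p,q] = [q] − [p].
As a 6×7 matrix over Z this has rank 5, with invariant factors (1,1,1,1,1).

The boundary map ∂_2: C_2 → C_1 acts by ∂[p,q,r] = [q,r] − [p,r] + [p,q]. For instance
  ∂bef = ef − bf + be.
The resulting 7×1 matrix has rank 1, and its Smith normal form has invariant factors (1).

Reading off H_k = ker ∂_k / im ∂_{k+1}:

  H_0: rank C_0 − rank ∂_1 = 6 − 5 = 1, and the invariant factors of ∂_1 are all 1, so H_0 = Z.
  H_1: rank ker ∂_1 − rank ∂_2 = (7 − 5) − 1 = 1, and the invariant factors of ∂_2 are all 1, so H_1 = Z.
  H_2: rank ker ∂_2 − rank ∂_3 = (1 − 1) − 0 = 0, and there is no ∂_3, so H_2 = 0.

H_0 ≅ Z,  H_1 ≅ Z,  H_2 = 0.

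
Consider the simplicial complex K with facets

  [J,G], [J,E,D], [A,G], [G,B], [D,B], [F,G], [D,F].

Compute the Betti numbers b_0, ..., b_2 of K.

b_0 = 1, b_1 = 2, b_2 = 0.

Order the vertices as A < B < D < E < F < G < J. Listing each simplex with vertices in this order, K has dimension 2 with simplices:

  0-simplices (7): A, B, D, E, F, G, J
  1-simplices (9): AG, BD, BG, DE, DF, DJ, EJ, FG, GJ
  2-simplices (1): DEJ

so the chain groups are C_0 ≅ Z^7, C_1 ≅ Z^9, C_2 ≅ Z^1.

The boundary map ∂_1: C_1 → C_0 sends each edge [p,q] (with p < q) to q − p.
This gives a 7×9 integer matrix of rank 6; reducing to Smith normal form yields diagonal entries (1,1,1,1,1,1).

Boundary ∂_2: C_2 → C_1 maps a triangle to the signed sum of its edges. For instance
  ∂DEJ = EJ − DJ + DE.
The 9×1 boundary matrix has rank 1 and Smith normal form diag(1).

Reading off H_k = ker ∂_k / im ∂_{k+1}:

  H_0: rank C_0 − rank ∂_1 = 7 − 6 = 1, and the invariant factors of ∂_1 are all 1, so H_0 ≅ Z.
  H_1: rank ker ∂_1 − rank ∂_2 = (9 − 6) − 1 = 2, and the invariant factors of ∂_2 are all 1, so H_1 ≅ Z^2.
  H_2: rank ker ∂_2 − rank ∂_3 = (1 − 1) − 0 = 0, and there is no ∂_3, so H_2 ≅ 0.

As a check, the Euler characteristic is 7 − 9 + 1 = -1, which agrees with 1 − 2 + 0 = -1.

Hence the Betti numbers are b_0 = 1, b_1 = 2, b_2 = 0.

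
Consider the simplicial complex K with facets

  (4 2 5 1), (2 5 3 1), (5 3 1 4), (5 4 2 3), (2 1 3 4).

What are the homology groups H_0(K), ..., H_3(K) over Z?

Take the total order 1 < 2 < 3 < 4 < 5 on the vertex set. Then K (dimension 3) consists of the simplices:

  0-simplices (5): [1], [2], [3], [4], [5]
  1-simplices (10): [1,2], [1,3], [1,4], [1,5], [2,3], [2,4], [2,5], [3,4], [3,5], [4,5]
  2-simplices (10): [1,2,3], [1,2,4], [1,2,5], [1,3,4], [1,3,5], [1,4,5], [2,3,4], [2,3,5], [2,4,5], [3,4,5]
  3-simplices (5): [1,2,3,4], [1,2,3,5], [1,2,4,5], [1,3,4,5], [2,3,4,5]

Hence C_0 ≅ Z^5, C_1 ≅ Z^10, C_2 ≅ Z^10, C_3 ≅ Z^5.

Boundary ∂_1: C_1 → C_0 sends each edge [p,q] (with p < q) to q − p. For instance
  ∂[4,5] = [5] − [4].
The resulting 5×10 matrix has rank 4, and its Smith normal form has invariant factors (1,1,1,1).

Boundary ∂_2: C_2 → C_1 acts by ∂[p,q,r] = [q,r] − [p,r] + [p,q]. For instance
  ∂[2,3,5] = [3,5] − [2,5] + [2,3],
  ∂[2,3,4] = [3,4] − [2,4] + [2,3].
As a 10×10 matrix over Z this has rank 6, with invariant factors (1,1,1,1,1,1).

Boundary ∂_3: C_3 → C_2 sends each 3-simplex σ to the alternating sum Σ_i (−1)^i (σ with its i-th vertex removed). For instance
  ∂[1,2,4,5] = [2,4,5] − [1,4,5] + [1,2,5] − [1,2,4],
  ∂[1,2,3,4] = [2,3,4] − [1,3,4] + [1,2,4] − [1,2,3].
As a 10×5 matrix over Z this has rank 4, with invariant factors (1,1,1,1).

Reading off H_k = ker ∂_k / im ∂_{k+1}:

  H_0: rank C_0 − rank ∂_1 = 5 − 4 = 1, and the invariant factors of ∂_1 are all 1, so H_0 = Z.
  H_1: rank ker ∂_1 − rank ∂_2 = (10 − 4) − 6 = 0, and the invariant factors of ∂_2 are all 1, so H_1 = 0.
  H_2: rank ker ∂_2 − rank ∂_3 = (10 − 6) − 4 = 0, and the invariant factors of ∂_3 are all 1, so H_2 = 0.
  H_3: rank ker ∂_3 − rank ∂_4 = (5 − 4) − 0 = 1, and there is no ∂_4, so H_3 = Z.

As a check, the Euler characteristic is 5 − 10 + 10 − 5 = 0, which agrees with 1 − 0 + 0 − 1 = 0.

H_0 ≅ Z,  H_1 = 0,  H_2 = 0,  H_3 ≅ Z.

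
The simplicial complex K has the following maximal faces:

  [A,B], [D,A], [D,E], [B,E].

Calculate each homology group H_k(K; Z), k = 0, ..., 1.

H_0 ≅ Z,  H_1 ≅ Z.

Fix the vertex order A < B < D < E and write every simplex with vertices in increasing order. Then dim K = 1 and the simplices of K are:

  0-simplices (4): A, B, D, E
  1-simplices (4): AB, AD, BE, DE

so the chain groups are C_0 ≅ Z^4, C_1 ≅ Z^4.

∂_1: C_1 → C_0 maps an edge to its endpoints' difference, ∂[p,q] = q − p.
The resulting 4×4 matrix has rank 3, and its Smith normal form has invariant factors (1,1,1).

Computing H_k = (kernel of ∂_k) / (image of ∂_{k+1}):

  H_0: rank C_0 − rank ∂_1 = 4 − 3 = 1, and the invariant factors of ∂_1 are all 1, so H_0 ≅ Z.
  H_1: rank ker ∂_1 − rank ∂_2 = (4 − 3) − 0 = 1, and there is no ∂_2, so H_1 ≅ Z.

(K is a triangulation of the circle S^1.)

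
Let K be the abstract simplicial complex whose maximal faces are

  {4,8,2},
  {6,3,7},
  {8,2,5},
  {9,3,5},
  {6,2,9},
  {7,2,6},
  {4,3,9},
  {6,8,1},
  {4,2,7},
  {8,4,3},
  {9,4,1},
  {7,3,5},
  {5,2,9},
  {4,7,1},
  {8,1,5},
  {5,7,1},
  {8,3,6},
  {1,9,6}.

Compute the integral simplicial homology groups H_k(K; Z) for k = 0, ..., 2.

Fix the vertex order 1 < 2 < 3 < 4 < 5 < 6 < 7 < 8 < 9 and write every simplex with vertices in increasing order. Then dim K = 2 and the simplices of K are:

  0-simplices (9): [1], [2], [3], [4], [5], [6], [7], [8], [9]
  1-simplices (27): (27 of them)
  2-simplices (18): [1,4,7], [1,4,9], [1,5,7], [1,5,8], [1,6,8], [1,6,9], [2,4,7], [2,4,8], [2,5,8], [2,5,9], [2,6,7], [2,6,9], [3,4,8], [3,4,9], [3,5,7], [3,5,9], [3,6,7], [3,6,8]

Hence C_0 ≅ Z^9, C_1 ≅ Z^27, C_2 ≅ Z^18.

∂_1: C_1 → C_0 maps an edge to its endpoints' difference, ∂[p,q] = q − p.
The resulting 9×27 matrix has rank 8, and its Smith normal form has invariant factors (1,1,1,1,1,1,1,1).

The boundary map ∂_2: C_2 → C_1 sends each 2-simplex [p,q,r] to [q,r] − [p,r] + [p,q]. For instance
  ∂[1,4,9] = [4,9] − [1,9] + [1,4],
  ∂[2,4,8] = [4,8] − [2,8] + [2,4].
This gives a 27×18 integer matrix of rank 17; reducing to Smith normal form yields diagonal entries (1,1,1,1,1,1,1,1,1,1,1,1,1,1,1,1,1).

Now H_k = ker ∂_k / im ∂_{k+1}, so:

  H_0: rank C_0 − rank ∂_1 = 9 − 8 = 1, and the invariant factors of ∂_1 are all 1, so H_0 ≅ Z.
  H_1: rank ker ∂_1 − rank ∂_2 = (27 − 8) − 17 = 2, and the invariant factors of ∂_2 are all 1, so H_1 ≅ Z^2.
  H_2: rank ker ∂_2 − rank ∂_3 = (18 − 17) − 0 = 1, and there is no ∂_3, so H_2 ≅ Z.

As a check, the Euler characteristic is 9 − 27 + 18 = 0, which agrees with 1 − 2 + 1 = 0.

H_0 = Z,  H_1 = Z^2,  H_2 = Z.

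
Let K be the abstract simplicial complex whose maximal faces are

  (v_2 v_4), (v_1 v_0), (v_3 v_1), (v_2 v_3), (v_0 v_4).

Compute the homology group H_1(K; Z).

Fix the vertex order v_0 < v_1 < v_2 < v_3 < v_4 and write every simplex with vertices in increasing order. Then dim K = 1 and the simplices of K are:

  0-simplices (5): [v_0], [v_1], [v_2], [v_3], [v_4]
  1-simplices (5): [v_0,v_1], [v_0,v_4], [v_1,v_3], [v_2,v_3], [v_2,v_4]

Hence C_0 ≅ Z^5, C_1 ≅ Z^5.

Boundary ∂_1: C_1 → C_0 is given by ∂[p,q] = [q] − [p]. For instance
  ∂[v_1,v_3] = [v_3] − [v_1].
The 5×5 boundary matrix has rank 4 and Smith normal form diag(1,1,1,1).

From H_k ≅ ker(∂_k) / im(∂_{k+1}) we obtain:

  H_1: rank ker ∂_1 − rank ∂_2 = (5 − 4) − 0 = 1, and there is no ∂_2, so H_1 = Z.

H_1 ≅ Z.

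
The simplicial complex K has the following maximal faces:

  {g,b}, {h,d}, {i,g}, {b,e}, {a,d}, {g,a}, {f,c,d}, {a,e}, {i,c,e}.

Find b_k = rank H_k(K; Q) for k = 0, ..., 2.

K has 9 vertices, 13 edges, 2 triangles.
rank ∂_0 = 0, rank ∂_1 = 8 ⇒ b_0 = 9 − 0 − 8 = 1; all invariant factors of ∂_1 are 1 so no torsion. So H_0 = Z.
rank ∂_1 = 8, rank ∂_2 = 2 ⇒ b_1 = 13 − 8 − 2 = 3; all invariant factors of ∂_2 are 1 so no torsion. So H_1 = Z^3.
rank ∂_2 = 2, rank ∂_3 = 0 ⇒ b_2 = 2 − 2 − 0 = 0. So H_2 = 0.

b_0 = 1, b_1 = 3, b_2 = 0.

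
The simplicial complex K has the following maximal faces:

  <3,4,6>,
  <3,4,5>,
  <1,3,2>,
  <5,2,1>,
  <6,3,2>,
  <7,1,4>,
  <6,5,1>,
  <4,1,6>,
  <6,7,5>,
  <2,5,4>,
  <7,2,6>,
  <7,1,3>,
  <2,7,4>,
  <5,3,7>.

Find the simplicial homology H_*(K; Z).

H_0 = Z,  H_1 = Z^2,  H_2 = Z.

K has 7 vertices, 21 edges, 14 triangles.
rank ∂_0 = 0, rank ∂_1 = 6 ⇒ b_0 = 7 − 0 − 6 = 1; all invariant factors of ∂_1 are 1 so no torsion. So H_0 = Z.
rank ∂_1 = 6, rank ∂_2 = 13 ⇒ b_1 = 21 − 6 − 13 = 2; all invariant factors of ∂_2 are 1 so no torsion. So H_1 = Z^2.
rank ∂_2 = 13, rank ∂_3 = 0 ⇒ b_2 = 14 − 13 − 0 = 1. So H_2 = Z.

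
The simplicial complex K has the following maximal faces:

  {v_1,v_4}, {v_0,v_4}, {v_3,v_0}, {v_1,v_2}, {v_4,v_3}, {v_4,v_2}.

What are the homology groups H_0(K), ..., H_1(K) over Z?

Order the vertices as v_0 < v_1 < v_2 < v_3 < v_4. Listing each simplex with vertices in this order, K has dimension 1 with simplices:

  0-simplices (5): [v_0], [v_1], [v_2], [v_3], [v_4]
  1-simplices (6): [v_0,v_3], [v_0,v_4], [v_1,v_2], [v_1,v_4], [v_2,v_4], [v_3,v_4]

so the chain groups are C_0 ≅ Z^5, C_1 ≅ Z^6.

The boundary map ∂_1: C_1 → C_0 is given by ∂[p,q] = [q] − [p].
The resulting 5×6 matrix has rank 4, and its Smith normal form has invariant factors (1,1,1,1).

Reading off H_k = ker ∂_k / im ∂_{k+1}:

  H_0: rank C_0 − rank ∂_1 = 5 − 4 = 1, and the invariant factors of ∂_1 are all 1, so H_0 ≅ Z.
  H_1: rank ker ∂_1 − rank ∂_2 = (6 − 4) − 0 = 2, and there is no ∂_2, so H_1 ≅ Z^2.

H_0 ≅ Z,  H_1 ≅ Z^2.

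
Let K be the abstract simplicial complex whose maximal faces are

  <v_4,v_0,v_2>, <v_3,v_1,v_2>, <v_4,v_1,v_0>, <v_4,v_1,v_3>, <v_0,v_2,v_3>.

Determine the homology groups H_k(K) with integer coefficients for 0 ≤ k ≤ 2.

H_0 ≅ Z,  H_1 ≅ Z,  H_2 = 0.

Order the vertices as v_0 < v_1 < v_2 < v_3 < v_4. Listing each simplex with vertices in this order, K has dimension 2 with simplices:

  0-simplices (5): [v_0], [v_1], [v_2], [v_3], [v_4]
  1-simplices (10): [v_0,v_1], [v_0,v_2], [v_0,v_3], [v_0,v_4], [v_1,v_2], [v_1,v_3], [v_1,v_4], [v_2,v_3], [v_2,v_4], [v_3,v_4]
  2-simplices (5): [v_0,v_1,v_4], [v_0,v_2,v_3], [v_0,v_2,v_4], [v_1,v_2,v_3], [v_1,v_3,v_4]

Hence C_0 ≅ Z^5, C_1 ≅ Z^10, C_2 ≅ Z^5.

∂_1: C_1 → C_0 sends each edge [p,q] (with p < q) to q − p. For instance
  ∂[v_1,v_2] = [v_2] − [v_1].
As a 5×10 matrix over Z this has rank 4, with invariant factors (1,1,1,1).

Boundary ∂_2: C_2 → C_1 acts by ∂[p,q,r] = [q,r] − [p,r] + [p,q]. For instance
  ∂[v_1,v_3,v_4] = [v_3,v_4] − [v_1,v_4] + [v_1,v_3],
  ∂[v_1,v_2,v_3] = [v_2,v_3] − [v_1,v_3] + [v_1,v_2].
As a 10×5 matrix over Z this has rank 5, with invariant factors (1,1,1,1,1).

Now H_k = ker ∂_k / im ∂_{k+1}, so:

  H_0: rank C_0 − rank ∂_1 = 5 − 4 = 1, and the invariant factors of ∂_1 are all 1, so H_0 = Z.
  H_1: rank ker ∂_1 − rank ∂_2 = (10 − 4) − 5 = 1, and the invariant factors of ∂_2 are all 1, so H_1 = Z.
  H_2: rank ker ∂_2 − rank ∂_3 = (5 − 5) − 0 = 0, and there is no ∂_3, so H_2 = 0.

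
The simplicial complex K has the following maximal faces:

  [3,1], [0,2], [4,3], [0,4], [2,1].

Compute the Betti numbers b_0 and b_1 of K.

Order the vertices as 0 < 1 < 2 < 3 < 4. Listing each simplex with vertices in this order, K has dimension 1 with simplices:

  0-simplices (5): [0], [1], [2], [3], [4]
  1-simplices (5): [0,2], [0,4], [1,2], [1,3], [3,4]

so the chain groups are C_0 ≅ Z^5, C_1 ≅ Z^5.

Boundary ∂_1: C_1 → C_0 is given by ∂[p,q] = [q] − [p]. For instance
  ∂[0,4] = [4] − [0].
The 5×5 boundary matrix has rank 4 and Smith normal form diag(1,1,1,1).

Computing H_k = (kernel of ∂_k) / (image of ∂_{k+1}):

  H_0: rank C_0 − rank ∂_1 = 5 − 4 = 1, and the invariant factors of ∂_1 are all 1, so H_0 = Z.
  H_1: rank ker ∂_1 − rank ∂_2 = (5 − 4) − 0 = 1, and there is no ∂_2, so H_1 = Z.

Hence the Betti numbers are b_0 = 1, b_1 = 1.

b_0 = 1, b_1 = 1.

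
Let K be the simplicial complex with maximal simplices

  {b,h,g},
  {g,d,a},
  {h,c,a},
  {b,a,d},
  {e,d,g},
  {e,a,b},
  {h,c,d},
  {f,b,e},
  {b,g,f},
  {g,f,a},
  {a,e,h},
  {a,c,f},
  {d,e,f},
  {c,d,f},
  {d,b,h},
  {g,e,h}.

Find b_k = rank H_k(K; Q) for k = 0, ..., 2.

We work with the vertex ordering a < b < c < d < e < f < g < h. The simplices of K, each written with vertices in increasing order, are:

  0-simplices (8): a, b, c, d, e, f, g, h
  1-simplices (24): ab, ac, ad, ae, af, ag, ah, bd, be, bf, bg, bh, cd, cf, ch, de, df, dg, dh, ef, eg, eh, fg, gh
  2-simplices (16): abd, abe, acf, ach, adg, aeh, afg, bdh, bef, bfg, bgh, cdf, cdh, def, deg, egh

giving chain groups C_0 ≅ Z^8, C_1 ≅ Z^24, C_2 ≅ Z^16.

The boundary map ∂_1: C_1 → C_0 sends each edge [p,q] (with p < q) to q − p.
The 8×24 boundary matrix has rank 7 and Smith normal form diag(1,1,1,1,1,1,1).

Boundary ∂_2: C_2 → C_1 maps a triangle to the signed sum of its edges. For instance
  ∂abd = bd − ad + ab,
  ∂bgh = gh − bh + bg.
As a 24×16 matrix over Z this has rank 15, with invariant factors (1,1,1,1,1,1,1,1,1,1,1,1,1,1,1).

Now H_k = ker ∂_k / im ∂_{k+1}, so:

  H_0: rank C_0 − rank ∂_1 = 8 − 7 = 1, and the invariant factors of ∂_1 are all 1, so H_0 ≅ Z.
  H_1: rank ker ∂_1 − rank ∂_2 = (24 − 7) − 15 = 2, and the invariant factors of ∂_2 are all 1, so H_1 ≅ Z^2.
  H_2: rank ker ∂_2 − rank ∂_3 = (16 − 15) − 0 = 1, and there is no ∂_3, so H_2 ≅ Z.

Hence the Betti numbers are b_0 = 1, b_1 = 2, b_2 = 1.

b_0 = 1, b_1 = 2, b_2 = 1.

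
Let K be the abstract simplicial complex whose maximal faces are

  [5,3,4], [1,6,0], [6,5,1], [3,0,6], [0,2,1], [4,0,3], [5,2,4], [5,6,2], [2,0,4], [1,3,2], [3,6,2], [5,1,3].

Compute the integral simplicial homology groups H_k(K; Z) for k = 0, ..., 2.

H_0 ≅ Z,  H_1 ≅ Z/2,  H_2 = 0.

Fix the vertex order 0 < 1 < 2 < 3 < 4 < 5 < 6 and write every simplex with vertices in increasing order. Then dim K = 2 and the simplices of K are:

  0-simplices (7): [0], [1], [2], [3], [4], [5], [6]
  1-simplices (18): [0,1], [0,2], [0,3], [0,4], [0,6], [1,2], [1,3], [1,5], [1,6], [2,3], [2,4], [2,5], [2,6], [3,4], [3,5], [3,6], [4,5], [5,6]
  2-simplices (12): [0,1,2], [0,1,6], [0,2,4], [0,3,4], [0,3,6], [1,2,3], [1,3,5], [1,5,6], [2,3,6], [2,4,5], [2,5,6], [3,4,5]

giving chain groups C_0 ≅ Z^7, C_1 ≅ Z^18, C_2 ≅ Z^12.

∂_1: C_1 → C_0 maps an edge to its endpoints' difference, ∂[p,q] = q − p. For instance
  ∂[3,4] = [4] − [3].
The resulting 7×18 matrix has rank 6, and its Smith normal form has invariant factors (1,1,1,1,1,1).

∂_2: C_2 → C_1 sends each 2-simplex [p,q,r] to [q,r] − [p,r] + [p,q]. For instance
  ∂[0,1,2] = [1,2] − [0,2] + [0,1],
  ∂[0,1,6] = [1,6] − [0,6] + [0,1].
This gives a 18×12 integer matrix of rank 12; reducing to Smith normal form yields diagonal entries (1,1,1,1,1,1,1,1,1,1,1,2).

Reading off H_k = ker ∂_k / im ∂_{k+1}:

  H_0: rank C_0 − rank ∂_1 = 7 − 6 = 1, and the invariant factors of ∂_1 are all 1, so H_0 ≅ Z.
  H_1: rank ker ∂_1 − rank ∂_2 = (18 − 6) − 12 = 0, and ∂_2 has invariant factor 2 > 1, so H_1 ≅ Z/2.
  H_2: rank ker ∂_2 − rank ∂_3 = (12 − 12) − 0 = 0, and there is no ∂_3, so H_2 ≅ 0.

As a check, the Euler characteristic is 7 − 18 + 12 = 1, which agrees with 1 − 0 + 0 = 1.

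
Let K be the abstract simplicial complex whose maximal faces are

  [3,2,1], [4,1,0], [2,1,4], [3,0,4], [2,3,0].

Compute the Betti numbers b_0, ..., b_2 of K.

We work with the vertex ordering 0 < 1 < 2 < 3 < 4. The simplices of K, each written with vertices in increasing order, are:

  0-simplices (5): [0], [1], [2], [3], [4]
  1-simplices (10): [0,1], [0,2], [0,3], [0,4], [1,2], [1,3], [1,4], [2,3], [2,4], [3,4]
  2-simplices (5): [0,1,4], [0,2,3], [0,3,4], [1,2,3], [1,2,4]

giving chain groups C_0 ≅ Z^5, C_1 ≅ Z^10, C_2 ≅ Z^5.

The boundary map ∂_1: C_1 → C_0 maps an edge to its endpoints' difference, ∂[p,q] = q − p. For instance
  ∂[1,3] = [3] − [1].
As a 5×10 matrix over Z this has rank 4, with invariant factors (1,1,1,1).

Boundary ∂_2: C_2 → C_1 sends each 2-simplex [p,q,r] to [q,r] − [p,r] + [p,q]. For instance
  ∂[0,2,3] = [2,3] − [0,3] + [0,2],
  ∂[1,2,3] = [2,3] − [1,3] + [1,2].
As a 10×5 matrix over Z this has rank 5, with invariant factors (1,1,1,1,1).

Computing H_k = (kernel of ∂_k) / (image of ∂_{k+1}):

  H_0: rank C_0 − rank ∂_1 = 5 − 4 = 1, and the invariant factors of ∂_1 are all 1, so H_0 = Z.
  H_1: rank ker ∂_1 − rank ∂_2 = (10 − 4) − 5 = 1, and the invariant factors of ∂_2 are all 1, so H_1 = Z.
  H_2: rank ker ∂_2 − rank ∂_3 = (5 − 5) − 0 = 0, and there is no ∂_3, so H_2 = 0.

(K is a triangulation of the Möbius band.)

Hence the Betti numbers are b_0 = 1, b_1 = 1, b_2 = 0.

b_0 = 1, b_1 = 1, b_2 = 0.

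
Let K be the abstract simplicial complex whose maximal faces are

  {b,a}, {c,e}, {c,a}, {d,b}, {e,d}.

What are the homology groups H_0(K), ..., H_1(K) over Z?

K has 5 vertices, 5 edges.
rank ∂_0 = 0, rank ∂_1 = 4 ⇒ b_0 = 5 − 0 − 4 = 1; all invariant factors of ∂_1 are 1 so no torsion. So H_0 = Z.
rank ∂_1 = 4, rank ∂_2 = 0 ⇒ b_1 = 5 − 4 − 0 = 1. So H_1 = Z.

H_0 = Z,  H_1 = Z.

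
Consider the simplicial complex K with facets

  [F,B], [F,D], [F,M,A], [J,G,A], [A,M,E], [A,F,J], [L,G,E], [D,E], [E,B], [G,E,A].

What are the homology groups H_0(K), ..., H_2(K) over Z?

H_0 = Z,  H_1 = Z^2,  H_2 = 0.

Take the total order A < B < D < E < F < G < J < L < M on the vertex set. Then K (dimension 2) consists of the simplices:

  0-simplices (9): A, B, D, E, F, G, J, L, M
  1-simplices (16): AE, AF, AG, AJ, AM, BE, BF, DE, DF, EG, EL, EM, FJ, FM, GJ, GL
  2-simplices (6): AEG, AEM, AFJ, AFM, AGJ, EGL

so the chain groups are C_0 ≅ Z^9, C_1 ≅ Z^16, C_2 ≅ Z^6.

The boundary map ∂_1: C_1 → C_0 is given by ∂[p,q] = [q] − [p]. For instance
  ∂AM = M − A.
The resulting 9×16 matrix has rank 8, and its Smith normal form has invariant factors (1,1,1,1,1,1,1,1).

The boundary map ∂_2: C_2 → C_1 acts by ∂[p,q,r] = [q,r] − [p,r] + [p,q]. For instance
  ∂AEG = EG − AG + AE,
  ∂AFM = FM − AM + AF.
The 16×6 boundary matrix has rank 6 and Smith normal form diag(1,1,1,1,1,1).

From H_k ≅ ker(∂_k) / im(∂_{k+1}) we obtain:

  H_0: rank C_0 − rank ∂_1 = 9 − 8 = 1, and the invariant factors of ∂_1 are all 1, so H_0 ≅ Z.
  H_1: rank ker ∂_1 − rank ∂_2 = (16 − 8) − 6 = 2, and the invariant factors of ∂_2 are all 1, so H_1 ≅ Z^2.
  H_2: rank ker ∂_2 − rank ∂_3 = (6 − 6) − 0 = 0, and there is no ∂_3, so H_2 ≅ 0.

As a check, the Euler characteristic is 9 − 16 + 6 = -1, which agrees with 1 − 2 + 0 = -1.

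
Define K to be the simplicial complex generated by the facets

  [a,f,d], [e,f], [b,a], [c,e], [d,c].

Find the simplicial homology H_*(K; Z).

Fix the vertex order a < b < c < d < e < f and write every simplex with vertices in increasing order. Then dim K = 2 and the simplices of K are:

  0-simplices (6): a, b, c, d, e, f
  1-simplices (7): ab, ad, af, cd, ce, df, ef
  2-simplices (1): adf

giving chain groups C_0 ≅ Z^6, C_1 ≅ Z^7, C_2 ≅ Z^1.

The boundary map ∂_1: C_1 → C_0 sends each edge [p,q] (with p < q) to q − p.
This gives a 6×7 integer matrix of rank 5; reducing to Smith normal form yields diagonal entries (1,1,1,1,1).

∂_2: C_2 → C_1 acts by ∂[p,q,r] = [q,r] − [p,r] + [p,q]. For instance
  ∂adf = df − af + ad.
As a 7×1 matrix over Z this has rank 1, with invariant factors (1).

Computing H_k = (kernel of ∂_k) / (image of ∂_{k+1}):

  H_0: rank C_0 − rank ∂_1 = 6 − 5 = 1, and the invariant factors of ∂_1 are all 1, so H_0 ≅ Z.
  H_1: rank ker ∂_1 − rank ∂_2 = (7 − 5) − 1 = 1, and the invariant factors of ∂_2 are all 1, so H_1 ≅ Z.
  H_2: rank ker ∂_2 − rank ∂_3 = (1 − 1) − 0 = 0, and there is no ∂_3, so H_2 ≅ 0.

H_0 ≅ Z,  H_1 ≅ Z,  H_2 = 0.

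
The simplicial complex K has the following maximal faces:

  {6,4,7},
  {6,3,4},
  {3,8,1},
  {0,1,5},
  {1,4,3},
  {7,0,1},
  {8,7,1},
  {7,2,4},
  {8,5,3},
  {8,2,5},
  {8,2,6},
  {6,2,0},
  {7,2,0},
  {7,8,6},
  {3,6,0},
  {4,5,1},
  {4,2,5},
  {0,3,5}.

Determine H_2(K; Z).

Take the total order 0 < 1 < 2 < 3 < 4 < 5 < 6 < 7 < 8 on the vertex set. Then K (dimension 2) consists of the simplices:

  0-simplices (9): [0], [1], [2], [3], [4], [5], [6], [7], [8]
  1-simplices (27): (27 of them)
  2-simplices (18): [0,1,5], [0,1,7], [0,2,6], [0,2,7], [0,3,5], [0,3,6], [1,3,4], [1,3,8], [1,4,5], [1,7,8], [2,4,5], [2,4,7], [2,5,8], [2,6,8], [3,4,6], [3,5,8], [4,6,7], [6,7,8]

so the chain groups are C_0 ≅ Z^9, C_1 ≅ Z^27, C_2 ≅ Z^18.

The boundary map ∂_1: C_1 → C_0 sends each edge [p,q] (with p < q) to q − p.
As a 9×27 matrix over Z this has rank 8, with invariant factors (1,1,1,1,1,1,1,1).

The boundary map ∂_2: C_2 → C_1 sends each 2-simplex [p,q,r] to [q,r] − [p,r] + [p,q]. For instance
  ∂[2,5,8] = [5,8] − [2,8] + [2,5],
  ∂[0,2,7] = [2,7] − [0,7] + [0,2].
This gives a 27×18 integer matrix of rank 18; reducing to Smith normal form yields diagonal entries (1,1,1,1,1,1,1,1,1,1,1,1,1,1,1,1,1,2).

From H_k ≅ ker(∂_k) / im(∂_{k+1}) we obtain:

  H_2: rank ker ∂_2 − rank ∂_3 = (18 − 18) − 0 = 0, and there is no ∂_3, so H_2 = 0.

H_2 ≅ 0.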